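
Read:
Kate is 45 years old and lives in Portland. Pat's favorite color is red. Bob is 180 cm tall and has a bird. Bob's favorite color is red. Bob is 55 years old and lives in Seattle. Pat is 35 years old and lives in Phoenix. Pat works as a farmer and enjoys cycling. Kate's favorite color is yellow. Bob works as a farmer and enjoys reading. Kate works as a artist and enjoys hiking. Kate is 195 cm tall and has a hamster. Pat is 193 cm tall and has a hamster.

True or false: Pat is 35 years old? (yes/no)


Pat is actually 35. yes

yes


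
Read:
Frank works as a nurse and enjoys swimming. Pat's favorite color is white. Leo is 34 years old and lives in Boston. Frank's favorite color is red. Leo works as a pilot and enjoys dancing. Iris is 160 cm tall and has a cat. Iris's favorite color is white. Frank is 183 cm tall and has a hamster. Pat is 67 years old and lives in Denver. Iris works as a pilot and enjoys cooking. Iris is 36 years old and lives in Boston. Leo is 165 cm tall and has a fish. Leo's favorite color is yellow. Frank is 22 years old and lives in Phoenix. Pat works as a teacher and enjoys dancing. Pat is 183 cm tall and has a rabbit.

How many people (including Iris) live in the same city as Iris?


Iris lives in Boston. Count = 2

2


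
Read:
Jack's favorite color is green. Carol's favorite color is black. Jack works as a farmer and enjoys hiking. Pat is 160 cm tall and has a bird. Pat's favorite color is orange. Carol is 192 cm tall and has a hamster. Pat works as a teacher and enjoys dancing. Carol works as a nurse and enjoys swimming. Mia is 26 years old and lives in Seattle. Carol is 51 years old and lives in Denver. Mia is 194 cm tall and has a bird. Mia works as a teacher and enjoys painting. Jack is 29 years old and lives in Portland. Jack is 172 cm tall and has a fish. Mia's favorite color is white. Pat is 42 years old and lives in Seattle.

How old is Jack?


Jack is 29 years old

29


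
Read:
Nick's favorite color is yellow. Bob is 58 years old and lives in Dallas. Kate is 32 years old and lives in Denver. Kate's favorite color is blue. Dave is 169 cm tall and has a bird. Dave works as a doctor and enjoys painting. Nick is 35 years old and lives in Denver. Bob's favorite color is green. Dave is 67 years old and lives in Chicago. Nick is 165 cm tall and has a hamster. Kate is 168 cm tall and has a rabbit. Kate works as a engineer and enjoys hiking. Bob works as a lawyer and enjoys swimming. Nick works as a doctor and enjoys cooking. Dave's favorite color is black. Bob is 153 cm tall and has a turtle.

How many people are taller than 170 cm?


Taller than 170: 0

0


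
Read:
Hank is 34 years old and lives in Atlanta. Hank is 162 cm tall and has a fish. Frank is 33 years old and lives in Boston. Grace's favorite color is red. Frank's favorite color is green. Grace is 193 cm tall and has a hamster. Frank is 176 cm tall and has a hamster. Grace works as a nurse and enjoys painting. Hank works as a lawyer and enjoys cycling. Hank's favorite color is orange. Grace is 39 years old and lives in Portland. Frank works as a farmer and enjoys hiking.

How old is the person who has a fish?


Person with fish is Hank, age 34

34


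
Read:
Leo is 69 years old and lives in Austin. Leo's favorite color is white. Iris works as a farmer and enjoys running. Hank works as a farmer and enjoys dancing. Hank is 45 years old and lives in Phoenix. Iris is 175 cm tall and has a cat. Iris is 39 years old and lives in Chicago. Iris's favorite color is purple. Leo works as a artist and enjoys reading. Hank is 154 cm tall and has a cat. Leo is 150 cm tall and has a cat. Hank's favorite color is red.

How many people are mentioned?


People: Leo, Iris, Hank. Count = 3

3


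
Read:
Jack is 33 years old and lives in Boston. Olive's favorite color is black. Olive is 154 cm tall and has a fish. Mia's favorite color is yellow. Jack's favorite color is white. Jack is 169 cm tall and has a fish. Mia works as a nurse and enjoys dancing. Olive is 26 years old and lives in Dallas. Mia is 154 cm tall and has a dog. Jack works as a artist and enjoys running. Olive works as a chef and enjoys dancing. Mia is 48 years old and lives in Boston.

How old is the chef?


The chef is Olive, age 26

26


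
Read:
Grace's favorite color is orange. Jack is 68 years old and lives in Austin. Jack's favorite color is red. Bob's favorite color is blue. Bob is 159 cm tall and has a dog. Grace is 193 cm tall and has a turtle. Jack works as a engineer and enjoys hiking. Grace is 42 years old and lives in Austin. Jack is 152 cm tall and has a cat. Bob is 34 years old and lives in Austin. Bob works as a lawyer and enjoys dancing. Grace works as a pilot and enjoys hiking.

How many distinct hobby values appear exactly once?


Unique hobby values: 1

1


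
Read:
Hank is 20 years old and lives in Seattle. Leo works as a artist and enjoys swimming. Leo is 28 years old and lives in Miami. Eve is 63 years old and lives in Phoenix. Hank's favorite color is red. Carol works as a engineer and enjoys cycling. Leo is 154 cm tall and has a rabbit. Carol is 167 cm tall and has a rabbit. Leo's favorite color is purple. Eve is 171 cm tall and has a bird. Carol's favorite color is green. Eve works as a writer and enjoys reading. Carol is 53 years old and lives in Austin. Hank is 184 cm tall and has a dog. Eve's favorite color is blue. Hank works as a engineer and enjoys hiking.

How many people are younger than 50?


Filter: 2

2


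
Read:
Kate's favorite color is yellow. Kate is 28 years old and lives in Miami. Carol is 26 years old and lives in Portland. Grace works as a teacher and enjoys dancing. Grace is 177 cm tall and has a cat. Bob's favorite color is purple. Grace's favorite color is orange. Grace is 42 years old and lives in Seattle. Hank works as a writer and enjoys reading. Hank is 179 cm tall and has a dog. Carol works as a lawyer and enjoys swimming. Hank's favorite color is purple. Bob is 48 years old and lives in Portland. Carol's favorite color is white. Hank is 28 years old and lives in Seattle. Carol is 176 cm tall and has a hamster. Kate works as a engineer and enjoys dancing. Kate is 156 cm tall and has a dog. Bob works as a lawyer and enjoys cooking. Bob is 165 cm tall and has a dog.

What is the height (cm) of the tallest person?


Tallest: Hank at 179 cm

179


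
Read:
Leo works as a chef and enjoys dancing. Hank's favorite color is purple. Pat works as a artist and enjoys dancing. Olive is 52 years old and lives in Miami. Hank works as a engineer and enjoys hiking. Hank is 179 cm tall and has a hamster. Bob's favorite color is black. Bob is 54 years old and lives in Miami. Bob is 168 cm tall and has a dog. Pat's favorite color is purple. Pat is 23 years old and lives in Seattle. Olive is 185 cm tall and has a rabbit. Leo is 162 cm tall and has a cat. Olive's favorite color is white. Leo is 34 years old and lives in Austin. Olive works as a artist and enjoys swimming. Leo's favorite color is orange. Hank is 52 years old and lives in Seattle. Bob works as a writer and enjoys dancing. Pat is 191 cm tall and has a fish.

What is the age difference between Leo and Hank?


|34 - 52| = 18

18


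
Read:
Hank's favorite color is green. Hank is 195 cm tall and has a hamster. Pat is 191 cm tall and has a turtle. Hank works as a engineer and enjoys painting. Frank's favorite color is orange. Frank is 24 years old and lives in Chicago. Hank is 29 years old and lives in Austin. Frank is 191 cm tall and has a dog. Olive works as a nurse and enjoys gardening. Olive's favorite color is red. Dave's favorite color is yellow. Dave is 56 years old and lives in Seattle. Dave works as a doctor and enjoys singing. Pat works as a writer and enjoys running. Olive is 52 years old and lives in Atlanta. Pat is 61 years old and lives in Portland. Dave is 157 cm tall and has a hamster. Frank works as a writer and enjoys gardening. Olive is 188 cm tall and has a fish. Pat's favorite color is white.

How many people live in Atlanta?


Count in Atlanta: 1

1


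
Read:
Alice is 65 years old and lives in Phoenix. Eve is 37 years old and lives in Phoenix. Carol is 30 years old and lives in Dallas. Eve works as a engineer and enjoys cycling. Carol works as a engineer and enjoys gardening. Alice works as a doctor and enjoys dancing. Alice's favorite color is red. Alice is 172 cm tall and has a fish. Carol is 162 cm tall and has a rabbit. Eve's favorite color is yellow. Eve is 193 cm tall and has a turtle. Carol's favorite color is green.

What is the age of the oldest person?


Oldest: Alice at 65

65


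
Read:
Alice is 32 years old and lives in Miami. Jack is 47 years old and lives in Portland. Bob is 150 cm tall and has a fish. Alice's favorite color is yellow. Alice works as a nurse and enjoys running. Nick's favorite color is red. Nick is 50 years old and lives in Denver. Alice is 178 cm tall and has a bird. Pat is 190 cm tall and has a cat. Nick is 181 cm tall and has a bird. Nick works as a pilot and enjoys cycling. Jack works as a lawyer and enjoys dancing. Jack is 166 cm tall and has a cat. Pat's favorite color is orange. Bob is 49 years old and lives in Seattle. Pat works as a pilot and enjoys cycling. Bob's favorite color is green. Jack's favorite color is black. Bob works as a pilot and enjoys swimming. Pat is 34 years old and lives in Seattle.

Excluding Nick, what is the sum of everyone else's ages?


Sum (excluding Nick): 162

162


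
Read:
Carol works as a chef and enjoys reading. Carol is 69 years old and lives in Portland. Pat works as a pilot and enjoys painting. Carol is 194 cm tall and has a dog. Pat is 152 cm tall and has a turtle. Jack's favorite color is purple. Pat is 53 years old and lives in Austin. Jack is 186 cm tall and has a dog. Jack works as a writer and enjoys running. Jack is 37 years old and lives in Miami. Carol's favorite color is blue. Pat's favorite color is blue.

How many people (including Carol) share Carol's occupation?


Carol is a chef. Count = 1

1


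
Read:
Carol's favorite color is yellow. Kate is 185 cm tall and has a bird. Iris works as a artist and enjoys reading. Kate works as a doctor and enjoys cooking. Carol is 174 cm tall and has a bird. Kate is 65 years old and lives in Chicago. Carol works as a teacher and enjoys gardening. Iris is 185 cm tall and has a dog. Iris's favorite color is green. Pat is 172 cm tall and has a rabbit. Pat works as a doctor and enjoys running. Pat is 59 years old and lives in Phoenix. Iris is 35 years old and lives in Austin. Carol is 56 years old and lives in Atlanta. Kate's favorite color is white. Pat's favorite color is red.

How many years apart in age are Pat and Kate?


59 vs 65, diff = 6

6


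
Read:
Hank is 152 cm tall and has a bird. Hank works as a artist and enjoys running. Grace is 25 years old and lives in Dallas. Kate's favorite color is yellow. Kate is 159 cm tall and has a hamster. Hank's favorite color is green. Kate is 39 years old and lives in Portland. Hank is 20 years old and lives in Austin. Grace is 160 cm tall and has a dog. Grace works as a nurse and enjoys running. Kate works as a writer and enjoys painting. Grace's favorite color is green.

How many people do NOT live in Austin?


Not in Austin: 2

2


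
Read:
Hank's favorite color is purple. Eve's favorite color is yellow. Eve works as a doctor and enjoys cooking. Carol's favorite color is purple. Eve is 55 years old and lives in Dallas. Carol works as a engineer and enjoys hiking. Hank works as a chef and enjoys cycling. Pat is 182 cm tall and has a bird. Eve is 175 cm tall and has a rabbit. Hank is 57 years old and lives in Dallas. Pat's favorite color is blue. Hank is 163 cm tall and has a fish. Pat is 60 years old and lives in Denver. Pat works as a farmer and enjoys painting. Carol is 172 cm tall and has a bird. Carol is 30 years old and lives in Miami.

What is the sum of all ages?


30+57+60+55 = 202

202


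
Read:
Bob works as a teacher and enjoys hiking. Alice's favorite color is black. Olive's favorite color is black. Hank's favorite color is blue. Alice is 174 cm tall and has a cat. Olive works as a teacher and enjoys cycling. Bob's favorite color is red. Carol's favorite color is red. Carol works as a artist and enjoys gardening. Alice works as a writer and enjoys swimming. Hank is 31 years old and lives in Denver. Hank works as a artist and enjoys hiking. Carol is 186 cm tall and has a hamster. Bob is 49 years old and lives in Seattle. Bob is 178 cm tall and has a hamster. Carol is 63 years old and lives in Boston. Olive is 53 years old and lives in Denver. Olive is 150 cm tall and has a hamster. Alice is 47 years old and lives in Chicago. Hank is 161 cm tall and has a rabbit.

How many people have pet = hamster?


Count: 3

3


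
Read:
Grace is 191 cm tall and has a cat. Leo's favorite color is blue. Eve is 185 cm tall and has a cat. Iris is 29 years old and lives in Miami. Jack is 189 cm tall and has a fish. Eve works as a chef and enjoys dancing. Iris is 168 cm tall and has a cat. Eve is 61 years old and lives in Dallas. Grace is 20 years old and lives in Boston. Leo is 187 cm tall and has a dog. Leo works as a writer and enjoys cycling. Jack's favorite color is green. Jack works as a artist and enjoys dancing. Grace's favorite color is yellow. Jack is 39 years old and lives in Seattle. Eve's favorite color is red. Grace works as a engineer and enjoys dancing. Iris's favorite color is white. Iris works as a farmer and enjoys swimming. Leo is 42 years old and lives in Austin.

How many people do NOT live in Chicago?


Not in Chicago: 5

5


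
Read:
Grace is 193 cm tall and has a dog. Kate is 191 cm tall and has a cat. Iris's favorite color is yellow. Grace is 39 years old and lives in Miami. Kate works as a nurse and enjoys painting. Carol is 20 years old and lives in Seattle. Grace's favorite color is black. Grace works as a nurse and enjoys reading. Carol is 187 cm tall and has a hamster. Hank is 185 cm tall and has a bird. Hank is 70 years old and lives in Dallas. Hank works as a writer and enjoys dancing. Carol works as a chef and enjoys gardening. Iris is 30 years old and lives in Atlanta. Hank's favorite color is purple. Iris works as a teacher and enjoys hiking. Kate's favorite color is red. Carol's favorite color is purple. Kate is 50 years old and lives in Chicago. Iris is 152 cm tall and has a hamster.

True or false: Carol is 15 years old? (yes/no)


Carol is actually 20. no

no


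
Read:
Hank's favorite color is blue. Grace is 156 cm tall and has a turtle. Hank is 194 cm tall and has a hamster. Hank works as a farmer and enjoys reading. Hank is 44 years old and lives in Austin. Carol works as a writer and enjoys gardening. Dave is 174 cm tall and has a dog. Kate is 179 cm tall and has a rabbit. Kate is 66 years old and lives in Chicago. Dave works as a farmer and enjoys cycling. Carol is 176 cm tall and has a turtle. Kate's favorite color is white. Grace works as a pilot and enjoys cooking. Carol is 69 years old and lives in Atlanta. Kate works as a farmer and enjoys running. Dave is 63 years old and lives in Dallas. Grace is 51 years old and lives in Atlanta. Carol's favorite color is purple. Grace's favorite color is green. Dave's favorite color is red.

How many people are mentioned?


People: Kate, Dave, Carol, Hank, Grace. Count = 5

5


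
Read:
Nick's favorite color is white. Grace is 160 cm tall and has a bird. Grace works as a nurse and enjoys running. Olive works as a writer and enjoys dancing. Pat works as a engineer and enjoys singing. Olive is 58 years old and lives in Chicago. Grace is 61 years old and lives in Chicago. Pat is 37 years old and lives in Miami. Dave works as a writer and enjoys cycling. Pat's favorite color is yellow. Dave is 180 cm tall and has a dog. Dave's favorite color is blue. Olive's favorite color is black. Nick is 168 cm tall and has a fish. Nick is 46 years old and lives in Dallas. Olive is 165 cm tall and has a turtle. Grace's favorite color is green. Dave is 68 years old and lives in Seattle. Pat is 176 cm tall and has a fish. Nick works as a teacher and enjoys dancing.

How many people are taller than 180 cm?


Taller than 180: 0

0


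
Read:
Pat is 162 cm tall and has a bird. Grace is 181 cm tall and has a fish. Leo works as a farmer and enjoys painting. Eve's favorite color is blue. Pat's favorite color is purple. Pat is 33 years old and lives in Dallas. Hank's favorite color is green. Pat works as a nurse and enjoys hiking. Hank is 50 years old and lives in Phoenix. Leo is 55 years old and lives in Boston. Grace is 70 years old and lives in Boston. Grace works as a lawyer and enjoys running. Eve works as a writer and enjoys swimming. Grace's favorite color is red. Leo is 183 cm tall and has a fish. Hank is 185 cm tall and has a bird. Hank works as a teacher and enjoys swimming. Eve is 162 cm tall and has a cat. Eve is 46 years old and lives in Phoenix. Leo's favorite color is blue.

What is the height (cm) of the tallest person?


Tallest: Hank at 185 cm

185


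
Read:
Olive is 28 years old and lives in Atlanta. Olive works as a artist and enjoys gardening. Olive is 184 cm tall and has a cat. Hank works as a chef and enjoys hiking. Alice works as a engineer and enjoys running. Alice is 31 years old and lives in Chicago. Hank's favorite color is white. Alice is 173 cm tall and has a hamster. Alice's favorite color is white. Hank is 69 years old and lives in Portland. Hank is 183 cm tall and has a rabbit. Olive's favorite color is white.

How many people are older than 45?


Filter: 1

1


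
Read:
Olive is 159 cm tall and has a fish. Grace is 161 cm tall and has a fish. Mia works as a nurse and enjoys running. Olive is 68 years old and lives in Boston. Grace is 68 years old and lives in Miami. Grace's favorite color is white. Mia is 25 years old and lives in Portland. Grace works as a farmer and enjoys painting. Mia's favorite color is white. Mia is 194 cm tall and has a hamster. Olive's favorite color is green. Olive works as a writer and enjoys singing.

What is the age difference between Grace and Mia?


|68 - 25| = 43

43


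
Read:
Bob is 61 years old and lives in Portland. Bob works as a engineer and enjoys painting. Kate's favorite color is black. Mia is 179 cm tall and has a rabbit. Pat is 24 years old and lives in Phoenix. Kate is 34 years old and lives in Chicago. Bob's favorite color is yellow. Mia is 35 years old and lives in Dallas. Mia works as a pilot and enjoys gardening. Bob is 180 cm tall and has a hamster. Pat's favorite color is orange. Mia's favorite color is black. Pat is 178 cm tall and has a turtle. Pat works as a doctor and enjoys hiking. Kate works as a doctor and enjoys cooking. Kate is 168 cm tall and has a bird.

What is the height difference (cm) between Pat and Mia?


|178 - 179| = 1

1


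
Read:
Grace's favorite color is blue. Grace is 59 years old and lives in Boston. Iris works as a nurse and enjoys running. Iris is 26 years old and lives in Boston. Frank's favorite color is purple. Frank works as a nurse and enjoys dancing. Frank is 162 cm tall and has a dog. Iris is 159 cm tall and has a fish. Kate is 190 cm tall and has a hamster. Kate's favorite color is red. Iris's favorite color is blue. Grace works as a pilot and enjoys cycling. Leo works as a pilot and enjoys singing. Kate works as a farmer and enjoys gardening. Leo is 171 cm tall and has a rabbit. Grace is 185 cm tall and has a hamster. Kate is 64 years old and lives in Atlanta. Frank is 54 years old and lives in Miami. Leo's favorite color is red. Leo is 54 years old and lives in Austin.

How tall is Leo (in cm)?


Leo is 171 cm tall

171


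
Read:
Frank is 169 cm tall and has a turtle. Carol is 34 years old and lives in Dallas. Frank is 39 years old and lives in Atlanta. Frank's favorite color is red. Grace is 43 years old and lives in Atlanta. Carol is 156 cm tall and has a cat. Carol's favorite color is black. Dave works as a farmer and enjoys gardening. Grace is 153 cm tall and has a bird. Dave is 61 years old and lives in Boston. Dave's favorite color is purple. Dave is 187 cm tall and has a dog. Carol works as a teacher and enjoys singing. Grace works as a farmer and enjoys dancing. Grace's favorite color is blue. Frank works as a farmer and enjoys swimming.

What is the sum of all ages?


39+43+34+61 = 177

177


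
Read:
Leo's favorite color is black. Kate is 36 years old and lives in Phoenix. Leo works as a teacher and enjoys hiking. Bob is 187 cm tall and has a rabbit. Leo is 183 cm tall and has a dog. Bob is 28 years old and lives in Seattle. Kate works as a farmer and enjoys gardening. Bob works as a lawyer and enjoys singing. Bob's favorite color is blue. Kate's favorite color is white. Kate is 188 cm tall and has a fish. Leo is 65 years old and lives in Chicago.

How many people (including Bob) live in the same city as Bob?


Bob lives in Seattle. Count = 1

1


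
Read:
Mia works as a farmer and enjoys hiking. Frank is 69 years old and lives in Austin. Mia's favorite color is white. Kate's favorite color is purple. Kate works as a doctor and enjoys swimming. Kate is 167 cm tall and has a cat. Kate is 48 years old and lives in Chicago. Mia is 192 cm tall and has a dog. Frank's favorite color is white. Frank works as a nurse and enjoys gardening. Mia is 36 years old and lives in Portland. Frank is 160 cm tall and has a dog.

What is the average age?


Sum=153, n=3, avg=51

51


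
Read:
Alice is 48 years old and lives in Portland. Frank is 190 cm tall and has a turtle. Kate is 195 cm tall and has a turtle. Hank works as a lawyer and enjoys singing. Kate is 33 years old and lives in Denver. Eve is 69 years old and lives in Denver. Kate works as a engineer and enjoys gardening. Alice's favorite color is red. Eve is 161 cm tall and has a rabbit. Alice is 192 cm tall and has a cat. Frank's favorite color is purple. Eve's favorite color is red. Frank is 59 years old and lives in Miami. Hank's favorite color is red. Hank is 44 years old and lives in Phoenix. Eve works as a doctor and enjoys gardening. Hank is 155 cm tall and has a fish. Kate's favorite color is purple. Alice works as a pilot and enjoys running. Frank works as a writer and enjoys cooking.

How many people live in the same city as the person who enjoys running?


Person with hobby running is Alice, city Portland. Count = 1

1


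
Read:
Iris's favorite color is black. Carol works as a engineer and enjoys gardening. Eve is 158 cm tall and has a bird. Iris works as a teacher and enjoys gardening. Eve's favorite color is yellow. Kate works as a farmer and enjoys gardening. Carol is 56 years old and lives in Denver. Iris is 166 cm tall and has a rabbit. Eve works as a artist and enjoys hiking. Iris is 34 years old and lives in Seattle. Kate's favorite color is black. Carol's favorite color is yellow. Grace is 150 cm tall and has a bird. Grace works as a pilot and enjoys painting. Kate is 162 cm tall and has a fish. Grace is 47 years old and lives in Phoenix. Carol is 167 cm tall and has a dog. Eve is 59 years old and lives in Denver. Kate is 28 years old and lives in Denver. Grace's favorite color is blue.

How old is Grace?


Grace is 47 years old

47


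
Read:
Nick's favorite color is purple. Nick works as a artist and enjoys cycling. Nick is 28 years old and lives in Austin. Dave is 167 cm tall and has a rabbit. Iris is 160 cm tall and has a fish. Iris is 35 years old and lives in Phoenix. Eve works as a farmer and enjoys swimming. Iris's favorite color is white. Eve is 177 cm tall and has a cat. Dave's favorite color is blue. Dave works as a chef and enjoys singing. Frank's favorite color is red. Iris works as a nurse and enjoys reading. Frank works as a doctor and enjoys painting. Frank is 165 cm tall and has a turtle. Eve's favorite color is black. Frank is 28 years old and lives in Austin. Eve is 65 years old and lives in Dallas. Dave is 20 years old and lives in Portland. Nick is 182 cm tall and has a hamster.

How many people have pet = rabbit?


Count: 1

1


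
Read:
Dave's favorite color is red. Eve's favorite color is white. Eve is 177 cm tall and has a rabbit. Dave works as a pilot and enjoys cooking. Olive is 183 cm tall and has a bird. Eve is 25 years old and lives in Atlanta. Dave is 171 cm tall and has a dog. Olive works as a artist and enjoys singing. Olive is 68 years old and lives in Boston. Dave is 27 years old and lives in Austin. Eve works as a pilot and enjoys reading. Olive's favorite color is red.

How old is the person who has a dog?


Person with dog is Dave, age 27

27


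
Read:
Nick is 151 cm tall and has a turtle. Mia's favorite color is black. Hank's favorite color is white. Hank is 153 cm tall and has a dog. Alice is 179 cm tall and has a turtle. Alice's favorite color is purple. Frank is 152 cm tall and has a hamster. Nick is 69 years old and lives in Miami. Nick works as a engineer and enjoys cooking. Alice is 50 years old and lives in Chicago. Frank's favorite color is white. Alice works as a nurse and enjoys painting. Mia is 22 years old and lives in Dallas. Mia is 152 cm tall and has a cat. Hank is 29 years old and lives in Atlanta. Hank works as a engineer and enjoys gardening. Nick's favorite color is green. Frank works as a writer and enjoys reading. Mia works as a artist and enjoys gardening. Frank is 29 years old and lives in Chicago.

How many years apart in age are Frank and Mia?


29 vs 22, diff = 7

7


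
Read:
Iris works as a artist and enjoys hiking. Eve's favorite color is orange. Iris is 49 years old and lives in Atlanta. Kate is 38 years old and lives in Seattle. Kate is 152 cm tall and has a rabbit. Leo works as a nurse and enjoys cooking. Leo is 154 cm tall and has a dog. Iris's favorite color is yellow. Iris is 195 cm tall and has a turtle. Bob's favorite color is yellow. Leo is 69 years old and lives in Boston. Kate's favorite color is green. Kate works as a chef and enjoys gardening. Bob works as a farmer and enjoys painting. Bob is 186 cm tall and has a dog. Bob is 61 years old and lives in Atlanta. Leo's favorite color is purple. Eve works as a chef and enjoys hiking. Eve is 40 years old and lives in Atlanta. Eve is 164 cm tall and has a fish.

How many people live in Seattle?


Count in Seattle: 1

1


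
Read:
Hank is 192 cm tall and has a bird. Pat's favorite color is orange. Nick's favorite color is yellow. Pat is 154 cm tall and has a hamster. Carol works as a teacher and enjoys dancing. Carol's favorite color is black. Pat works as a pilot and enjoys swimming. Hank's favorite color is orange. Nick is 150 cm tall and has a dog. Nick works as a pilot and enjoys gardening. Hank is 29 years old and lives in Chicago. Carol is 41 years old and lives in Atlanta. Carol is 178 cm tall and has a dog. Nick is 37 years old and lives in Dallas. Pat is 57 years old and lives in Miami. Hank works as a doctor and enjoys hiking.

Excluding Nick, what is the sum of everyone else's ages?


Sum (excluding Nick): 127

127


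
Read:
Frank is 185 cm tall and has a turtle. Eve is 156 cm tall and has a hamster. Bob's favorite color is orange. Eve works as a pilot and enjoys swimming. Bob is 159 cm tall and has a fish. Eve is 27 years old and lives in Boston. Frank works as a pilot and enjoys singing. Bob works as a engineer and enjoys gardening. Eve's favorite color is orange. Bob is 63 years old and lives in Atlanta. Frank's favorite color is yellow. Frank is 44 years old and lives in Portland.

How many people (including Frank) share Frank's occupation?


Frank is a pilot. Count = 2

2


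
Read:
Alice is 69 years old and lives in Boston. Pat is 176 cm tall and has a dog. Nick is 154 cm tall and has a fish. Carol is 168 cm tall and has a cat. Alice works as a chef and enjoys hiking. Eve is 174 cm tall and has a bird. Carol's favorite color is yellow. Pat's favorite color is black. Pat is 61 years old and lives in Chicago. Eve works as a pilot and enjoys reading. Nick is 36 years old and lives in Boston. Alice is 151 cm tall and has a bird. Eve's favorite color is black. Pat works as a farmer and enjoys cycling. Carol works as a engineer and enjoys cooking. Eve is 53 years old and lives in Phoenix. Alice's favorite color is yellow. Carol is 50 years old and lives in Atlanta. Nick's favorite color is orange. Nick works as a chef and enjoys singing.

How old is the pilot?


The pilot is Eve, age 53

53


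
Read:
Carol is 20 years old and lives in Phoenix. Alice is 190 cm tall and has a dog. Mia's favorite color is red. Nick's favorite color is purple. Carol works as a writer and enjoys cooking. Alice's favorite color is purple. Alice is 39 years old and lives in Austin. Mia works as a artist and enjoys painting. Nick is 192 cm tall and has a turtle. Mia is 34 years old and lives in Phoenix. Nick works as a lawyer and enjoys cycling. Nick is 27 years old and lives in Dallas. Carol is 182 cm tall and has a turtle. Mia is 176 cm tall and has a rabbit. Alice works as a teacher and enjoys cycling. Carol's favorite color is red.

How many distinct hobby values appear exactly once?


Unique hobby values: 2

2


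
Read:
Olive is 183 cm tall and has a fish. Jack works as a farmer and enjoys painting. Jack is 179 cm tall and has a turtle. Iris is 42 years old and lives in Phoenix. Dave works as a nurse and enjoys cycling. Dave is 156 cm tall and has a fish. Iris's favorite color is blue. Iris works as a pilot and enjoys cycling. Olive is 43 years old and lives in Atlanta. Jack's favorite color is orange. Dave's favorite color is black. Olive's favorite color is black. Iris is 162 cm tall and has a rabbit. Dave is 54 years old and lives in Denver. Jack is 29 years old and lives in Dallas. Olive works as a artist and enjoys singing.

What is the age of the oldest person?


Oldest: Dave at 54

54


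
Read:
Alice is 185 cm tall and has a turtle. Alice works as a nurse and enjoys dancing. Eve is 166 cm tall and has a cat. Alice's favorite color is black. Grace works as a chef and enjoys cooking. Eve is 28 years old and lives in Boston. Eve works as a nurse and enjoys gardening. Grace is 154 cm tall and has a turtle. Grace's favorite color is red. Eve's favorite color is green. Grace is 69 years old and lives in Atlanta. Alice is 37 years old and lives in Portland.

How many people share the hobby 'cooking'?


Count: 1

1


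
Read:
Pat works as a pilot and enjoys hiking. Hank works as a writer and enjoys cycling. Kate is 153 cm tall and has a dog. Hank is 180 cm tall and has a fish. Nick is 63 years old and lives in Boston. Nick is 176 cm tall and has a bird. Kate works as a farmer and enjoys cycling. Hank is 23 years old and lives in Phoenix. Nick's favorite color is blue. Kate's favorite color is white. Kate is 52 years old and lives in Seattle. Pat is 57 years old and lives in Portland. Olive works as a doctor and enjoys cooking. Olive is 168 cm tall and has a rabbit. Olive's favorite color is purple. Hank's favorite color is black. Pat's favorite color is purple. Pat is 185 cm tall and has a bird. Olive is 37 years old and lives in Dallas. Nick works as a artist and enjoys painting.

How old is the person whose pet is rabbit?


Person with pet=rabbit is Olive, age 37

37


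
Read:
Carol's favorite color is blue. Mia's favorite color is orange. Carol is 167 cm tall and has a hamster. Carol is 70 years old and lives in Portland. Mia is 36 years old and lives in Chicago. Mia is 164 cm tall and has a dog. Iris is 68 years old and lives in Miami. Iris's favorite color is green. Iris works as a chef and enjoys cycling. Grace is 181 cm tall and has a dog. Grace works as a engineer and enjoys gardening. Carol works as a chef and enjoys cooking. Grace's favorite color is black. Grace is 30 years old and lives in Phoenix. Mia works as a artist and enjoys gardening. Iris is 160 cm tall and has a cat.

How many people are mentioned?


People: Carol, Mia, Iris, Grace. Count = 4

4


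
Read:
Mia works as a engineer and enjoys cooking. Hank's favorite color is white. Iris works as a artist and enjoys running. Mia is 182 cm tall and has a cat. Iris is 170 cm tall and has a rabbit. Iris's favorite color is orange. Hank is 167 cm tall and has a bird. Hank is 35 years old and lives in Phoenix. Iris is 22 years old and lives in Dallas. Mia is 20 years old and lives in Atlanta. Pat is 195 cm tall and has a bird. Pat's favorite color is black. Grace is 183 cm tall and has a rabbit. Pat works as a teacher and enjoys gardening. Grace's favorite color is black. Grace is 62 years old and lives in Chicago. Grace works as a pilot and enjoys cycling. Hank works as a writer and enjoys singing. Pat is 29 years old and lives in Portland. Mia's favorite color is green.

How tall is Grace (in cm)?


Grace is 183 cm tall

183


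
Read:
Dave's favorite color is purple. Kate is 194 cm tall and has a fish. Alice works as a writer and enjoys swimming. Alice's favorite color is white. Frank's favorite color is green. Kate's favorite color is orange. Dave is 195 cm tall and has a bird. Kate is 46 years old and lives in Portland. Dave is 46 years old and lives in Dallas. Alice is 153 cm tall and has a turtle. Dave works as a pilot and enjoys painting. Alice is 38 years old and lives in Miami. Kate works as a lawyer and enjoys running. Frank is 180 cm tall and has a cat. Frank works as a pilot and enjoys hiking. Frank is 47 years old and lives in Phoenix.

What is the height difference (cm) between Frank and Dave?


|180 - 195| = 15

15


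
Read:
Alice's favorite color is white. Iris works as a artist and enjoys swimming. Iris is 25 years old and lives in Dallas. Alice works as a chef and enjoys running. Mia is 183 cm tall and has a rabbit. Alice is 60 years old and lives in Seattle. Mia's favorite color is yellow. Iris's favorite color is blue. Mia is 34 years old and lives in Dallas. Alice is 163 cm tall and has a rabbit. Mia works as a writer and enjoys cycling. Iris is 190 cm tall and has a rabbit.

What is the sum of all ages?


34+25+60 = 119

119


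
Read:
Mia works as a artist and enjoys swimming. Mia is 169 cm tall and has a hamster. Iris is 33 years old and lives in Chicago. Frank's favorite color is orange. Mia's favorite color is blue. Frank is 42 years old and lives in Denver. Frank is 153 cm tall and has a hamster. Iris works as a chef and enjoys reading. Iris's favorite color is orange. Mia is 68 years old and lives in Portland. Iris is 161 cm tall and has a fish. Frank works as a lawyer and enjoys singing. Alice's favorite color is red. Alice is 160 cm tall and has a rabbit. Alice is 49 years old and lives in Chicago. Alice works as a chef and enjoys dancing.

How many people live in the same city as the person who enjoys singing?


Person with hobby singing is Frank, city Denver. Count = 1

1


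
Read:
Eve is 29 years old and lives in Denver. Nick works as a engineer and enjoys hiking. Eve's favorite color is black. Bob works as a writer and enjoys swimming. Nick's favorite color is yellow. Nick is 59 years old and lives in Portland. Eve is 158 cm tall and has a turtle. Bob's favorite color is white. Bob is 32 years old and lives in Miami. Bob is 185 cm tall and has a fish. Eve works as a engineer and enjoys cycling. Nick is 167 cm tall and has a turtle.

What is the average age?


Sum=120, n=3, avg=40

40


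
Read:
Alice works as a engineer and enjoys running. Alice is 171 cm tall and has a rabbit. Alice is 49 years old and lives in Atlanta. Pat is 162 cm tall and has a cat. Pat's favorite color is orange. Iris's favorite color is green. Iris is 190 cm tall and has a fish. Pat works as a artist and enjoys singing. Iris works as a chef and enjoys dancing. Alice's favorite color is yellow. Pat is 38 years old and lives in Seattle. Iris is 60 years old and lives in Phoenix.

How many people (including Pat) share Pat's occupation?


Pat is a artist. Count = 1

1


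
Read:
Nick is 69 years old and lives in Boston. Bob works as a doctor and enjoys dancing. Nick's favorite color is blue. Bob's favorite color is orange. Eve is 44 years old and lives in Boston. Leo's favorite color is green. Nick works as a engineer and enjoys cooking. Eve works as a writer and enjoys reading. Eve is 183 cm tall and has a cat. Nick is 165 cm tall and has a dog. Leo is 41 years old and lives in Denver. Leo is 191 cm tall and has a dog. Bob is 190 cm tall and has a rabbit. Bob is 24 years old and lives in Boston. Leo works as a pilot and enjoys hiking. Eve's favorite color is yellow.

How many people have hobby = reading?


Count: 1

1


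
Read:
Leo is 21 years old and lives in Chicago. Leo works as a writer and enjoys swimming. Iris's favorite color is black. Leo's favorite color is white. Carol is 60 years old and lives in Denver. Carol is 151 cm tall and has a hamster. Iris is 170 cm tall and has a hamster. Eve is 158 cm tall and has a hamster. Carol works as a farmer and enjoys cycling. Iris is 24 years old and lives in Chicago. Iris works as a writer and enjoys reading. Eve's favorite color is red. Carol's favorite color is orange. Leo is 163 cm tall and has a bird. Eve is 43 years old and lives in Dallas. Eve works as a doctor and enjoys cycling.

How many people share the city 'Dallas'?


Count: 1

1


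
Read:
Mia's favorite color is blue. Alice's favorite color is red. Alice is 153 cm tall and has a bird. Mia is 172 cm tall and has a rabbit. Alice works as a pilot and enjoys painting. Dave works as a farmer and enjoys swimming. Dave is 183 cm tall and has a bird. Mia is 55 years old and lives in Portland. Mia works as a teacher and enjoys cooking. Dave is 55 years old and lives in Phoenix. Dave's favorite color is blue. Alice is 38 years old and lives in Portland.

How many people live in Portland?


Count in Portland: 2

2


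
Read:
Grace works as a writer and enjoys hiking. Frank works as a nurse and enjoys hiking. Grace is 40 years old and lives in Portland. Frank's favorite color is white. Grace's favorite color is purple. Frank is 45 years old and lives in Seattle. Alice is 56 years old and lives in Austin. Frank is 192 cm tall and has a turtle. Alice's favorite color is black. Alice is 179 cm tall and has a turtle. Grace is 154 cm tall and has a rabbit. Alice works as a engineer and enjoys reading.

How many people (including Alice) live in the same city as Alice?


Alice lives in Austin. Count = 1

1


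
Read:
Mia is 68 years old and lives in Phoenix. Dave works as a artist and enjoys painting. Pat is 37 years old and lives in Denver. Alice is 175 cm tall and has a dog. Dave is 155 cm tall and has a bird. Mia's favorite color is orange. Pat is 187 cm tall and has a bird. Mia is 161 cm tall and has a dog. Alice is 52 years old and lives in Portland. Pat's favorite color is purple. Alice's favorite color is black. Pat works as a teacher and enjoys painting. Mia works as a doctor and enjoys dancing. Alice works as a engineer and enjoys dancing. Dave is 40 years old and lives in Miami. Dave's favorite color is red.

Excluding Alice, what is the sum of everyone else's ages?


Sum (excluding Alice): 145

145


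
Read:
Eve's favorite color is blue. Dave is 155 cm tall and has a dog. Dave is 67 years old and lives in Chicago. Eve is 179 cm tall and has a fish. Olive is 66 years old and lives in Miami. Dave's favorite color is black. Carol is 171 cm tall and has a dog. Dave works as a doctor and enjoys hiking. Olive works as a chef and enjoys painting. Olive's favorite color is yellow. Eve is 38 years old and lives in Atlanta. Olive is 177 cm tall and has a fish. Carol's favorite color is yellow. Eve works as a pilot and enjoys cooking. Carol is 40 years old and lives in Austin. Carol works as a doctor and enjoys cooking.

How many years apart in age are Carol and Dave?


40 vs 67, diff = 27

27


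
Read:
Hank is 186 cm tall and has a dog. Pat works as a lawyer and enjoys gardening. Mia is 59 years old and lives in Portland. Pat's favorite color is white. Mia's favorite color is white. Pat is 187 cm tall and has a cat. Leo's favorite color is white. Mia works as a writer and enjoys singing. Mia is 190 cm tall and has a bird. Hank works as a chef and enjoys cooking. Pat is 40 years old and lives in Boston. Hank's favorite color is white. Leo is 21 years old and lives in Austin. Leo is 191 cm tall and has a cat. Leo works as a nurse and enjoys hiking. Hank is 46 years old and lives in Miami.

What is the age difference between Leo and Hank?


|21 - 46| = 25

25
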